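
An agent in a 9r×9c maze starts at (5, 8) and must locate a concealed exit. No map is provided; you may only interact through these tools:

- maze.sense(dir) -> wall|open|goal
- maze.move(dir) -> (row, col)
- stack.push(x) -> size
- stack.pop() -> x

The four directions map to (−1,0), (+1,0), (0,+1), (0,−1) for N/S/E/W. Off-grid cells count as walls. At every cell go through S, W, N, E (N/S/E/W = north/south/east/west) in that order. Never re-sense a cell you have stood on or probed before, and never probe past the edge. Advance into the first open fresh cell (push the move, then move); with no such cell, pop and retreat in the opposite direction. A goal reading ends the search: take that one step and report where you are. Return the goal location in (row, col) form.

# 1. maze.sense(dir='south') : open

# 2. stack.push(x='south') : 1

# 3. maze.move(dir='south') : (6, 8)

# 4. maze.sense(dir='south') : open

# 5. stack.push(x='south') : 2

# 6. maze.move(dir='south') : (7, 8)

# 7. maze.sense(dir='south') : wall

# 8. maze.sense(dir='west') : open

# 9. stack.push(x='west') : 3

# 10. maze.move(dir='west') : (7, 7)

# 11. maze.sense(dir='south') : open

# 12. stack.push(x='south') : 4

# 13. maze.move(dir='south') : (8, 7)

# 14. maze.sense(dir='west') : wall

# 15. stack.pop() : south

# 16. maze.move(dir='north') : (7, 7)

# 17. maze.sense(dir='west') : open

# 18. stack.push(x='west') : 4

# 19. maze.move(dir='west') : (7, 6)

# 20. maze.sense(dir='west') : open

# 21. stack.push(x='west') : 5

# 22. maze.move(dir='west') : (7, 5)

# 23. maze.sense(dir='south') : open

# 24. stack.push(x='south') : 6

# 25. maze.move(dir='south') : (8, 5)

# 26. maze.sense(dir='west') : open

# 27. stack.push(x='west') : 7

# 28. maze.move(dir='west') : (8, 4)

# 29. maze.sense(dir='west') : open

# 30. stack.push(x='west') : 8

# 31. maze.move(dir='west') : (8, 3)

# 32. maze.sense(dir='west') : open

# 33. stack.push(x='west') : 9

# 34. maze.move(dir='west') : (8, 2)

# 35. maze.sense(dir='west') : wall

# 36. maze.sense(dir='north') : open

# 37. stack.push(x='north') : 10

# 38. maze.move(dir='north') : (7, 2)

# 39. maze.sense(dir='west') : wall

# 40. maze.sense(dir='north') : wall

# 41. maze.sense(dir='east') : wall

# 42. stack.pop() : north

# 43. maze.move(dir='south') : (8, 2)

# 44. stack.pop() : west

# 45. maze.move(dir='east') : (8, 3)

# 46. stack.pop() : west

# 47. maze.move(dir='east') : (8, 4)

# 48. maze.sense(dir='north') : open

# 49. stack.push(x='north') : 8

# 50. maze.move(dir='north') : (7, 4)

# 51. maze.sense(dir='north') : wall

# 52. stack.pop() : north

# 53. maze.move(dir='south') : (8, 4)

# 54. stack.pop() : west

# 55. maze.move(dir='east') : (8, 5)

# 56. stack.pop() : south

# 57. maze.move(dir='north') : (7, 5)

# 58. maze.sense(dir='north') : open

# 59. stack.push(x='north') : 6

# 60. maze.move(dir='north') : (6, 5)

# 61. maze.sense(dir='north') : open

# 62. stack.push(x='north') : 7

# 63. maze.move(dir='north') : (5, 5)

# 64. maze.sense(dir='west') : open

# 65. stack.push(x='west') : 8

# 66. maze.move(dir='west') : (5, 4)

# 67. maze.sense(dir='west') : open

# 68. stack.push(x='west') : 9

# 69. maze.move(dir='west') : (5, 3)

# 70. maze.sense(dir='south') : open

# 71. stack.push(x='south') : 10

# 72. maze.move(dir='south') : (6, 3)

# 73. stack.pop() : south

# 74. maze.move(dir='north') : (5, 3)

# 75. maze.sense(dir='west') : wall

# 76. maze.sense(dir='north') : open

# 77. stack.push(x='north') : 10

# 78. maze.move(dir='north') : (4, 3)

# 79. maze.sense(dir='west') : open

# 80. stack.push(x='west') : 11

# 81. maze.move(dir='west') : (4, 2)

# 82. maze.sense(dir='west') : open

# 83. stack.push(x='west') : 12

# 84. maze.move(dir='west') : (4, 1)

# 85. maze.sense(dir='south') : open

# 86. stack.push(x='south') : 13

# 87. maze.move(dir='south') : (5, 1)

# 88. maze.sense(dir='south') : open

# 89. stack.push(x='south') : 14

# 90. maze.move(dir='south') : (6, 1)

# 91. maze.sense(dir='west') : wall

# 92. stack.pop() : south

# 93. maze.move(dir='north') : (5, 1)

# 94. maze.sense(dir='west') : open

# 95. stack.push(x='west') : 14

# 96. maze.move(dir='west') : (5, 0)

# 97. maze.sense(dir='north') : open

# 98. stack.push(x='north') : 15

# 99. maze.move(dir='north') : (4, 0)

# 100. maze.sense(dir='north') : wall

# 101. stack.pop() : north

# 102. maze.move(dir='south') : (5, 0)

# 103. stack.pop() : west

# 104. maze.move(dir='east') : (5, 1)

# 105. stack.pop() : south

# 106. maze.move(dir='north') : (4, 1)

# 107. maze.sense(dir='north') : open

# 108. stack.push(x='north') : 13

# 109. maze.move(dir='north') : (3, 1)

# 110. maze.sense(dir='north') : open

# 111. stack.push(x='north') : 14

# 112. maze.move(dir='north') : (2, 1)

# 113. maze.sense(dir='west') : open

# 114. stack.push(x='west') : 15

# 115. maze.move(dir='west') : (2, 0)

# 116. maze.sense(dir='north') : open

# 117. stack.push(x='north') : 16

# 118. maze.move(dir='north') : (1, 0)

# 119. maze.sense(dir='north') : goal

# 120. maze.move(dir='north') : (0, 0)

Answer: (0, 0)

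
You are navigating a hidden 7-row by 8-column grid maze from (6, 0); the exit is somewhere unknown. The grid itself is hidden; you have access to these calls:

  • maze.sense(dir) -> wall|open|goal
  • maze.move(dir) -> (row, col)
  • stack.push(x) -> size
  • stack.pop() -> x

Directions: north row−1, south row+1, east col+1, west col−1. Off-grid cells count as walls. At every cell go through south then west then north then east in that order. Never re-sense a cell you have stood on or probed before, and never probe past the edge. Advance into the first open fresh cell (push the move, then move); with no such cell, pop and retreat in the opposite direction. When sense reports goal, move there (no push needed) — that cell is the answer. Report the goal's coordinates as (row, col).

I invoke sense passing dir='north', and see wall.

I call sense passing dir='east', and see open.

Next I call push passing x='east', and get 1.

Now I run move passing dir='east', — result: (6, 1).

Then sense passing dir='north', — result: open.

I try push passing x='north', : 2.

Next I call move passing dir='north', and observe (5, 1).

I use sense passing dir='north', — result: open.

Invoking push passing x='north', which returns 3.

I call move passing dir='north', → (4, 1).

Invoking sense passing dir='west', — result: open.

Next I call push passing x='west', — result: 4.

Calling move passing dir='west', → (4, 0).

I use sense passing dir='north', → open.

I use push passing x='north', and see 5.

I try move passing dir='north', and get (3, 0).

I run sense passing dir='north', and get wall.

I use sense passing dir='east', giving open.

Invoking push passing x='east', and see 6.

Calling move passing dir='east', yielding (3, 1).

I invoke sense passing dir='north', yielding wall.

I invoke sense passing dir='east', yielding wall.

Invoking pop, which returns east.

I try move passing dir='west', and see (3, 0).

Then pop, — result: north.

Calling move passing dir='south', and see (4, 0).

Next I call pop(), : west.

I run move passing dir='east', : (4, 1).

I invoke sense passing dir='east', giving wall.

Using pop(), and observe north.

I invoke move passing dir='south', and get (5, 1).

I invoke sense passing dir='east', giving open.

I use push passing x='east', and see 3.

Invoking move passing dir='east', yielding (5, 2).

I invoke sense passing dir='south', yielding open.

Invoking push passing x='south', and observe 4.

Next I call move passing dir='south', which returns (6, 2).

Now I run sense passing dir='east', giving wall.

Using pop(), → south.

Invoking move passing dir='north', and get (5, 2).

Then sense passing dir='east', yielding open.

I invoke push passing x='east', → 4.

I call move passing dir='east', and see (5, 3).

I run sense passing dir='north', : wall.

I try sense passing dir='east', yielding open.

Using push passing x='east', which returns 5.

Next I call move passing dir='east', — result: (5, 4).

I invoke sense passing dir='south', giving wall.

I invoke sense passing dir='north', and see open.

Invoking push passing x='north', yielding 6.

I call move passing dir='north', which returns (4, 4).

I call sense passing dir='north', and observe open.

Using push passing x='north', yielding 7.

I run move passing dir='north', — result: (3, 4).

Then sense passing dir='west', → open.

Calling push passing x='west', which returns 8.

I call move passing dir='west', giving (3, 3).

I try sense passing dir='north', and get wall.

Then pop(), yielding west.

Invoking move passing dir='east', and see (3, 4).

I invoke sense passing dir='north', giving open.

Using push passing x='north', yielding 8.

I run move passing dir='north', which returns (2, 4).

I try sense passing dir='north', → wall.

I run sense passing dir='east', : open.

Using push passing x='east', : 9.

Using move passing dir='east', — result: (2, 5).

Calling sense passing dir='south', — result: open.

Then push passing x='south', — result: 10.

Next I call move passing dir='south', : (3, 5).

Next I call sense passing dir='south', and see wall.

I try sense passing dir='east', → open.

Calling push passing x='east', yielding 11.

I try move passing dir='east', which returns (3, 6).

Calling sense passing dir='south', yielding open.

I try push passing x='south', : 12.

I try move passing dir='south', which returns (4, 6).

Calling sense passing dir='south', and see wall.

Using sense passing dir='east', → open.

Next I call push passing x='east', — result: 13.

I call move passing dir='east', which returns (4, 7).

Calling sense passing dir='south', yielding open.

I call push passing x='south', giving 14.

I try move passing dir='south', and get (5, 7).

Now I run sense passing dir='south', : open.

Using push passing x='south', giving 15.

Then move passing dir='south', giving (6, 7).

I try sense passing dir='west', yielding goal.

I try move passing dir='west', — result: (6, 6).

Answer: (6, 6)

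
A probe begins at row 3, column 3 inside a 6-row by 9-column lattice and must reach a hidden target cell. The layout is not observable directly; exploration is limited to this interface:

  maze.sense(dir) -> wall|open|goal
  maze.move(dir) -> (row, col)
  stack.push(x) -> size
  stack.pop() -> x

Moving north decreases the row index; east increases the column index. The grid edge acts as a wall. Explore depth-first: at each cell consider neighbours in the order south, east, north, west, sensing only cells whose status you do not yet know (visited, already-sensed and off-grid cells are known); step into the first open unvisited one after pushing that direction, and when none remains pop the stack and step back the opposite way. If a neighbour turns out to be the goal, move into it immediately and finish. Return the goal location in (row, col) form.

$ sense dir='south'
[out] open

$ push x='south'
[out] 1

$ move dir='south'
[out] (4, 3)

$ sense dir='south'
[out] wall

$ sense dir='east'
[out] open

$ push x='east'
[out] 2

$ move dir='east'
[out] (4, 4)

$ sense dir='south'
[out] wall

$ sense dir='east'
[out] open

$ push x='east'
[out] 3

$ move dir='east'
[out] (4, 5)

$ sense dir='south'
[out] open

$ push x='south'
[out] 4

$ move dir='south'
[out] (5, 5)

$ sense dir='east'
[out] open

$ push x='east'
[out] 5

$ move dir='east'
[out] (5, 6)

$ sense dir='east'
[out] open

$ push x='east'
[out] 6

$ move dir='east'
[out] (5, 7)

$ sense dir='east'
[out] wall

$ sense dir='north'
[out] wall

$ pop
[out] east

$ move dir='west'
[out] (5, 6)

$ sense dir='north'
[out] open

$ push x='north'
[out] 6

$ move dir='north'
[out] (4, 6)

$ sense dir='north'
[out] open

$ push x='north'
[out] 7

$ move dir='north'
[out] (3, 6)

$ sense dir='east'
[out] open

$ push x='east'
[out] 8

$ move dir='east'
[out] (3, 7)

$ sense dir='east'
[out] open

$ push x='east'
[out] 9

$ move dir='east'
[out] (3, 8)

$ sense dir='south'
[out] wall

$ sense dir='north'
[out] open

$ push x='north'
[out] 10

$ move dir='north'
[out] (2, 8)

$ sense dir='north'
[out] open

$ push x='north'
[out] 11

$ move dir='north'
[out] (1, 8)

$ sense dir='north'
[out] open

$ push x='north'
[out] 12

$ move dir='north'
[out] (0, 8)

$ sense dir='west'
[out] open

$ push x='west'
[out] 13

$ move dir='west'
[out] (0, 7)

$ sense dir='south'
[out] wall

$ sense dir='west'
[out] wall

$ pop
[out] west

$ move dir='east'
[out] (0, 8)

$ pop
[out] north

$ move dir='south'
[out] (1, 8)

$ pop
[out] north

$ move dir='south'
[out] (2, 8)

$ sense dir='west'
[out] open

$ push x='west'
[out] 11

$ move dir='west'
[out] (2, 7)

$ sense dir='west'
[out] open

$ push x='west'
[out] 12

$ move dir='west'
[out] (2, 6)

$ sense dir='north'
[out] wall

$ sense dir='west'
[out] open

$ push x='west'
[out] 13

$ move dir='west'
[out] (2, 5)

$ sense dir='south'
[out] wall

$ sense dir='north'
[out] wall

$ sense dir='west'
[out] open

$ push x='west'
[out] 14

$ move dir='west'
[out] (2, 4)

$ sense dir='south'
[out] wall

$ sense dir='north'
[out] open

$ push x='north'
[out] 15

$ move dir='north'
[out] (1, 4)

$ sense dir='north'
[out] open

$ push x='north'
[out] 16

$ move dir='north'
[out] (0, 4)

$ sense dir='east'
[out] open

$ push x='east'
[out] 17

$ move dir='east'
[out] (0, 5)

$ pop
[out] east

$ move dir='west'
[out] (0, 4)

$ sense dir='west'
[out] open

$ push x='west'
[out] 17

$ move dir='west'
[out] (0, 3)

$ sense dir='south'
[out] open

$ push x='south'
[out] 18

$ move dir='south'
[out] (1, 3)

$ sense dir='south'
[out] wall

$ sense dir='west'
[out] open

$ push x='west'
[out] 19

$ move dir='west'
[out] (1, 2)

$ sense dir='south'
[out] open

$ push x='south'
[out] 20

$ move dir='south'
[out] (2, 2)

$ sense dir='south'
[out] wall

$ sense dir='west'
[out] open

$ push x='west'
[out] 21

$ move dir='west'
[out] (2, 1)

$ sense dir='south'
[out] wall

$ sense dir='north'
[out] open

$ push x='north'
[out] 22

$ move dir='north'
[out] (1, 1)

$ sense dir='north'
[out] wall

$ sense dir='west'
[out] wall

$ pop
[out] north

$ move dir='south'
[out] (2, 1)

$ sense dir='west'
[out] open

$ push x='west'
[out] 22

$ move dir='west'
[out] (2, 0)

$ sense dir='south'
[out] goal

$ move dir='south'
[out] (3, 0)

Answer: (3, 0)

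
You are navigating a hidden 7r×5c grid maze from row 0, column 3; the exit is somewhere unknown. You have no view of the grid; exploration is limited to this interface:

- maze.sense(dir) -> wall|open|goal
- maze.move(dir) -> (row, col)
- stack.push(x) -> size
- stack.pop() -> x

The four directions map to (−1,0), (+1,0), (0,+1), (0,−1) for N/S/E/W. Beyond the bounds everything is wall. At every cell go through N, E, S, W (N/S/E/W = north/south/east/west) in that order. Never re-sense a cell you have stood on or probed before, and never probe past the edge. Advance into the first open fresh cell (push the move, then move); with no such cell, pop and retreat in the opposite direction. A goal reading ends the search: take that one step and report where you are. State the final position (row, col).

# 1. maze.sense(dir→east) ~> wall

# 2. maze.sense(dir→south) ~> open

# 3. stack.push(x→south) ~> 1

# 4. maze.move(dir→south) ~> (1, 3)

# 5. maze.sense(dir→east) ~> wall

# 6. maze.sense(dir→south) ~> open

# 7. stack.push(x→south) ~> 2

# 8. maze.move(dir→south) ~> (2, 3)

# 9. maze.sense(dir→east) ~> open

# 10. stack.push(x→east) ~> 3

# 11. maze.move(dir→east) ~> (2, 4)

# 12. maze.sense(dir→south) ~> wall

# 13. stack.pop() ~> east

# 14. maze.move(dir→west) ~> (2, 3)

# 15. maze.sense(dir→south) ~> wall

# 16. maze.sense(dir→west) ~> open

# 17. stack.push(x→west) ~> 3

# 18. maze.move(dir→west) ~> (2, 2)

# 19. maze.sense(dir→north) ~> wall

# 20. maze.sense(dir→south) ~> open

# 21. stack.push(x→south) ~> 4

# 22. maze.move(dir→south) ~> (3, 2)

# 23. maze.sense(dir→south) ~> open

# 24. stack.push(x→south) ~> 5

# 25. maze.move(dir→south) ~> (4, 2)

# 26. maze.sense(dir→east) ~> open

# 27. stack.push(x→east) ~> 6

# 28. maze.move(dir→east) ~> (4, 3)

# 29. maze.sense(dir→east) ~> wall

# 30. maze.sense(dir→south) ~> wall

# 31. stack.pop() ~> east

# 32. maze.move(dir→west) ~> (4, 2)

# 33. maze.sense(dir→south) ~> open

# 34. stack.push(x→south) ~> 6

# 35. maze.move(dir→south) ~> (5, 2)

# 36. maze.sense(dir→south) ~> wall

# 37. maze.sense(dir→west) ~> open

# 38. stack.push(x→west) ~> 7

# 39. maze.move(dir→west) ~> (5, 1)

# 40. maze.sense(dir→north) ~> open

# 41. stack.push(x→north) ~> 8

# 42. maze.move(dir→north) ~> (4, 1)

# 43. maze.sense(dir→north) ~> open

# 44. stack.push(x→north) ~> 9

# 45. maze.move(dir→north) ~> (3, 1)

# 46. maze.sense(dir→north) ~> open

# 47. stack.push(x→north) ~> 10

# 48. maze.move(dir→north) ~> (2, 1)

# 49. maze.sense(dir→north) ~> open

# 50. stack.push(x→north) ~> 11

# 51. maze.move(dir→north) ~> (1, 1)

# 52. maze.sense(dir→north) ~> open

# 53. stack.push(x→north) ~> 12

# 54. maze.move(dir→north) ~> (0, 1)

# 55. maze.sense(dir→east) ~> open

# 56. stack.push(x→east) ~> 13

# 57. maze.move(dir→east) ~> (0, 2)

# 58. stack.pop() ~> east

# 59. maze.move(dir→west) ~> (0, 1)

# 60. maze.sense(dir→west) ~> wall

# 61. stack.pop() ~> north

# 62. maze.move(dir→south) ~> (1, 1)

# 63. maze.sense(dir→west) ~> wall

# 64. stack.pop() ~> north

# 65. maze.move(dir→south) ~> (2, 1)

# 66. maze.sense(dir→west) ~> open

# 67. stack.push(x→west) ~> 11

# 68. maze.move(dir→west) ~> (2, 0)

# 69. maze.sense(dir→south) ~> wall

# 70. stack.pop() ~> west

# 71. maze.move(dir→east) ~> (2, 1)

# 72. stack.pop() ~> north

# 73. maze.move(dir→south) ~> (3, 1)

# 74. stack.pop() ~> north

# 75. maze.move(dir→south) ~> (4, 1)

# 76. maze.sense(dir→west) ~> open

# 77. stack.push(x→west) ~> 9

# 78. maze.move(dir→west) ~> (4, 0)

# 79. maze.sense(dir→south) ~> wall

# 80. stack.pop() ~> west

# 81. maze.move(dir→east) ~> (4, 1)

# 82. stack.pop() ~> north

# 83. maze.move(dir→south) ~> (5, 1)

# 84. maze.sense(dir→south) ~> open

# 85. stack.push(x→south) ~> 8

# 86. maze.move(dir→south) ~> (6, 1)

# 87. maze.sense(dir→west) ~> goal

# 88. maze.move(dir→west) ~> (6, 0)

Answer: (6, 0)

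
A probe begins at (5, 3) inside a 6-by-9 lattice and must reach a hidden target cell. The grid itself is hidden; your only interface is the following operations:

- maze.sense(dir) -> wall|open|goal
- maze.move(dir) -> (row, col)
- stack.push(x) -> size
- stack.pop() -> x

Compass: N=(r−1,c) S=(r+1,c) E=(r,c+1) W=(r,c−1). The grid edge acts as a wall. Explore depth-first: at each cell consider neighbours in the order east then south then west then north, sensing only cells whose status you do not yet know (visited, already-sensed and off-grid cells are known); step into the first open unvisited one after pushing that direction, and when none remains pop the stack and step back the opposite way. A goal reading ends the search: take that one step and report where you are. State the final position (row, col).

Then maze.sense on east, → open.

I use stack.push on east, : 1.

I use maze.move on east, and observe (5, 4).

Then maze.sense on east, and see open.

Now I run stack.push on east, and observe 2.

Next I call maze.move on east, → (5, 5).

Now I run maze.sense on east, and see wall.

I try maze.sense on north, → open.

I run stack.push on north, and get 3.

Using maze.move on north, giving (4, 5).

Using maze.sense on east, giving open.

Using stack.push on east, giving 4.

I call maze.move on east, → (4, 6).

I try maze.sense on east, and get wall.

Next I call maze.sense on north, and observe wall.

Now I run stack.pop(), → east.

Using maze.move on west, which returns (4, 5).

I run maze.sense on west, and observe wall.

Invoking maze.sense on north, and see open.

Then stack.push on north, and get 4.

Invoking maze.move on north, giving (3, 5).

Now I run maze.sense on west, : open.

Now I run stack.push on west, and see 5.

I run maze.move on west, which returns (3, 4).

Next I call maze.sense on west, — result: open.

Using stack.push on west, → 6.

Next I call maze.move on west, yielding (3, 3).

Using maze.sense on south, yielding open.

Using stack.push on south, which returns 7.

Using maze.move on south, and see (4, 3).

I invoke maze.sense on west, and get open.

I run stack.push on west, : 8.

Using maze.move on west, → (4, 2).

I call maze.sense on south, : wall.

Now I run maze.sense on west, — result: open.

I run stack.push on west, and see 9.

I call maze.move on west, and get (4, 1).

Invoking maze.sense on south, and get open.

I invoke stack.push on south, giving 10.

I invoke maze.move on south, and get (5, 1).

I call maze.sense on west, → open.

Next I call stack.push on west, and get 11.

Invoking maze.move on west, and get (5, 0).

Next I call maze.sense on north, → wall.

I call stack.pop(), yielding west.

I call maze.move on east, — result: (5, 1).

Then stack.pop(), → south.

I call maze.move on north, and see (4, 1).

Then maze.sense on north, → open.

Calling stack.push on north, which returns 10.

I run maze.move on north, : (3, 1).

Then maze.sense on east, and get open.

I call stack.push on east, and get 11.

I invoke maze.move on east, and see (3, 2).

I use maze.sense on north, yielding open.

I try stack.push on north, and get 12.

I try maze.move on north, → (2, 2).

Calling maze.sense on east, : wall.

I try maze.sense on west, and see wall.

Invoking maze.sense on north, which returns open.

I invoke stack.push on north, and get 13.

I use maze.move on north, giving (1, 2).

Using maze.sense on east, yielding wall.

I invoke maze.sense on west, yielding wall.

Next I call maze.sense on north, — result: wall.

Next I call stack.pop, and see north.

Then maze.move on south, — result: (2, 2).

Now I run stack.pop(), which returns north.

Next I call maze.move on south, yielding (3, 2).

I run stack.pop, and get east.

Then maze.move on west, and see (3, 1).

I invoke maze.sense on west, and observe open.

Then stack.push on west, — result: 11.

Now I run maze.move on west, → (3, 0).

Next I call maze.sense on north, → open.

Now I run stack.push on north, which returns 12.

Invoking maze.move on north, and get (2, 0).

Invoking maze.sense on north, → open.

I run stack.push on north, yielding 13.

I use maze.move on north, and observe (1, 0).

I call maze.sense on north, yielding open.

I call stack.push on north, and observe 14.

Then maze.move on north, and observe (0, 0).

Using maze.sense on east, which returns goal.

I invoke maze.move on east, and see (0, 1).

Answer: (0, 1)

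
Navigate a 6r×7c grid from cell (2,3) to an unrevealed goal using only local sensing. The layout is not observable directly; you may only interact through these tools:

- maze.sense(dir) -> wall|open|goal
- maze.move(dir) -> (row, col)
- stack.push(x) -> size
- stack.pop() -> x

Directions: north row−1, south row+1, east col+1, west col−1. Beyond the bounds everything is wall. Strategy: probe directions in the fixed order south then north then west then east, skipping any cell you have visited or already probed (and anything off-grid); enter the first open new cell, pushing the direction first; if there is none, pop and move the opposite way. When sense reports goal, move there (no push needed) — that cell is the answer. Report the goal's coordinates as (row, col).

// 1. maze.sense(dir: south) == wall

// 2. maze.sense(dir: north) == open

// 3. stack.push(x: north) == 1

// 4. maze.move(dir: north) == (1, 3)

// 5. maze.sense(dir: north) == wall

// 6. maze.sense(dir: west) == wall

// 7. maze.sense(dir: east) == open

// 8. stack.push(x: east) == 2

// 9. maze.move(dir: east) == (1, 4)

// 10. maze.sense(dir: south) == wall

// 11. maze.sense(dir: north) == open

// 12. stack.push(x: north) == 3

// 13. maze.move(dir: north) == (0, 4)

// 14. maze.sense(dir: east) == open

// 15. stack.push(x: east) == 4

// 16. maze.move(dir: east) == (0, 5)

// 17. maze.sense(dir: south) == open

// 18. stack.push(x: south) == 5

// 19. maze.move(dir: south) == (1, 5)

// 20. maze.sense(dir: south) == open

// 21. stack.push(x: south) == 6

// 22. maze.move(dir: south) == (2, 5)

// 23. maze.sense(dir: south) == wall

// 24. maze.sense(dir: east) == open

// 25. stack.push(x: east) == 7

// 26. maze.move(dir: east) == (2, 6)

// 27. maze.sense(dir: south) == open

// 28. stack.push(x: south) == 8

// 29. maze.move(dir: south) == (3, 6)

// 30. maze.sense(dir: south) == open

// 31. stack.push(x: south) == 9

// 32. maze.move(dir: south) == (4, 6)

// 33. maze.sense(dir: south) == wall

// 34. maze.sense(dir: west) == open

// 35. stack.push(x: west) == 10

// 36. maze.move(dir: west) == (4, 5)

// 37. maze.sense(dir: south) == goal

// 38. maze.move(dir: south) == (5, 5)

Answer: (5, 5)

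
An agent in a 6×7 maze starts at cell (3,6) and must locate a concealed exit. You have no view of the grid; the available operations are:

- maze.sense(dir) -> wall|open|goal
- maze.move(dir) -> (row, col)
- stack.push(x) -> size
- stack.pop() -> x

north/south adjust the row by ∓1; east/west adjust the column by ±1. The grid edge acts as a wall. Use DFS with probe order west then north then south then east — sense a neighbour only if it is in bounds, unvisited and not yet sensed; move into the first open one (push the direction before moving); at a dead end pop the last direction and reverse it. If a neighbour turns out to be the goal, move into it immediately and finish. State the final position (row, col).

Do: sense[dir=west]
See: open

Do: push[x=west]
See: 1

Do: move[dir=west]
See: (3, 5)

Do: sense[dir=west]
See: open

Do: push[x=west]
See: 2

Do: move[dir=west]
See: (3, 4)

Do: sense[dir=west]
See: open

Do: push[x=west]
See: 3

Do: move[dir=west]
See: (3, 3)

Do: sense[dir=west]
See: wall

Do: sense[dir=north]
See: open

Do: push[x=north]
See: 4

Do: move[dir=north]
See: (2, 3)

Do: sense[dir=west]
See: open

Do: push[x=west]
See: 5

Do: move[dir=west]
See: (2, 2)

Do: sense[dir=west]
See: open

Do: push[x=west]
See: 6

Do: move[dir=west]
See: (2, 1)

Do: sense[dir=west]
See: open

Do: push[x=west]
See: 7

Do: move[dir=west]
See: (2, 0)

Do: sense[dir=north]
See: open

Do: push[x=north]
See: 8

Do: move[dir=north]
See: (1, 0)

Do: sense[dir=north]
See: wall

Do: sense[dir=east]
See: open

Do: push[x=east]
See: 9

Do: move[dir=east]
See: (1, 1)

Do: sense[dir=north]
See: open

Do: push[x=north]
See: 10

Do: move[dir=north]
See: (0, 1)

Do: sense[dir=east]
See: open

Do: push[x=east]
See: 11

Do: move[dir=east]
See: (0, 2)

Do: sense[dir=south]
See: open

Do: push[x=south]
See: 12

Do: move[dir=south]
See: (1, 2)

Do: sense[dir=east]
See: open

Do: push[x=east]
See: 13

Do: move[dir=east]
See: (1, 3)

Do: sense[dir=north]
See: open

Do: push[x=north]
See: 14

Do: move[dir=north]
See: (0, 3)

Do: sense[dir=east]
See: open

Do: push[x=east]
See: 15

Do: move[dir=east]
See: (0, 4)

Do: sense[dir=south]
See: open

Do: push[x=south]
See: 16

Do: move[dir=south]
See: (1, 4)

Do: sense[dir=south]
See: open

Do: push[x=south]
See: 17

Do: move[dir=south]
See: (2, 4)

Do: sense[dir=east]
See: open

Do: push[x=east]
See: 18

Do: move[dir=east]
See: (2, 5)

Do: sense[dir=north]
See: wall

Do: sense[dir=east]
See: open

Do: push[x=east]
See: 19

Do: move[dir=east]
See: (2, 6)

Do: sense[dir=north]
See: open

Do: push[x=north]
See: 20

Do: move[dir=north]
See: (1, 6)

Do: sense[dir=north]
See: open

Do: push[x=north]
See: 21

Do: move[dir=north]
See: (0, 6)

Do: sense[dir=west]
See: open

Do: push[x=west]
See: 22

Do: move[dir=west]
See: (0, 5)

Do: pop[]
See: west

Do: move[dir=east]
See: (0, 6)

Do: pop[]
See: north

Do: move[dir=south]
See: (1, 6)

Do: pop[]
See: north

Do: move[dir=south]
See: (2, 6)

Do: pop[]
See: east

Do: move[dir=west]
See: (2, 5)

Do: pop[]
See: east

Do: move[dir=west]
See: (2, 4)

Do: pop[]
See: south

Do: move[dir=north]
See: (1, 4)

Do: pop[]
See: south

Do: move[dir=north]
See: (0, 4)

Do: pop[]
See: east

Do: move[dir=west]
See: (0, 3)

Do: pop[]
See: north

Do: move[dir=south]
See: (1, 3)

Do: pop[]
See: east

Do: move[dir=west]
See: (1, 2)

Do: pop[]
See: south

Do: move[dir=north]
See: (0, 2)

Do: pop[]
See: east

Do: move[dir=west]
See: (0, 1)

Do: pop[]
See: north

Do: move[dir=south]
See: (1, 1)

Do: pop[]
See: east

Do: move[dir=west]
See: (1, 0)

Do: pop[]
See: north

Do: move[dir=south]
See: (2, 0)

Do: sense[dir=south]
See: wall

Do: pop[]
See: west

Do: move[dir=east]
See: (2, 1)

Do: sense[dir=south]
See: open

Do: push[x=south]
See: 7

Do: move[dir=south]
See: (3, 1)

Do: sense[dir=south]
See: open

Do: push[x=south]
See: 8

Do: move[dir=south]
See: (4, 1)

Do: sense[dir=west]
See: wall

Do: sense[dir=south]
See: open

Do: push[x=south]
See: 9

Do: move[dir=south]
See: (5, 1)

Do: sense[dir=west]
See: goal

Do: move[dir=west]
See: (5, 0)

Answer: (5, 0)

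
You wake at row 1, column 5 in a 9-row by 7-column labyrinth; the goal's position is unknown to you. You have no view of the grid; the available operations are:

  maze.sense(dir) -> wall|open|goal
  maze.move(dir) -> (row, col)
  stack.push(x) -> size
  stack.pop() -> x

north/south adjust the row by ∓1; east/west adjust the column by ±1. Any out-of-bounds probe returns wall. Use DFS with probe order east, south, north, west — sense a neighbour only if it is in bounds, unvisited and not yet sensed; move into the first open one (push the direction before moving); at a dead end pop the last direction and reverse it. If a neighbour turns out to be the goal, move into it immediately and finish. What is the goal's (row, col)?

Act: maze.sense[dir=east]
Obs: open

Act: stack.push[x=east]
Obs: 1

Act: maze.move[dir=east]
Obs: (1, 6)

Act: maze.sense[dir=south]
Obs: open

Act: stack.push[x=south]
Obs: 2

Act: maze.move[dir=south]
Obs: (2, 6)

Act: maze.sense[dir=south]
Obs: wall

Act: maze.sense[dir=west]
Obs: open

Act: stack.push[x=west]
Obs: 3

Act: maze.move[dir=west]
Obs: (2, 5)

Act: maze.sense[dir=south]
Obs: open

Act: stack.push[x=south]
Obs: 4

Act: maze.move[dir=south]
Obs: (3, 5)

Act: maze.sense[dir=south]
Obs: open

Act: stack.push[x=south]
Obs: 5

Act: maze.move[dir=south]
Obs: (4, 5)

Act: maze.sense[dir=east]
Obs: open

Act: stack.push[x=east]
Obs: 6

Act: maze.move[dir=east]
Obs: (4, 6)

Act: maze.sense[dir=south]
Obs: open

Act: stack.push[x=south]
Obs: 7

Act: maze.move[dir=south]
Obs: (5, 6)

Act: maze.sense[dir=south]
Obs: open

Act: stack.push[x=south]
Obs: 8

Act: maze.move[dir=south]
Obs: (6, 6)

Act: maze.sense[dir=south]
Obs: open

Act: stack.push[x=south]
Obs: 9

Act: maze.move[dir=south]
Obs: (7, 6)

Act: maze.sense[dir=south]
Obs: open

Act: stack.push[x=south]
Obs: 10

Act: maze.move[dir=south]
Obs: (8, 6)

Act: maze.sense[dir=west]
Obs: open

Act: stack.push[x=west]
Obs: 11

Act: maze.move[dir=west]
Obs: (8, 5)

Act: maze.sense[dir=north]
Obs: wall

Act: maze.sense[dir=west]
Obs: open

Act: stack.push[x=west]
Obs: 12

Act: maze.move[dir=west]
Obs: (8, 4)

Act: maze.sense[dir=north]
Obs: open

Act: stack.push[x=north]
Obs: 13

Act: maze.move[dir=north]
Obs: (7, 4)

Act: maze.sense[dir=north]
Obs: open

Act: stack.push[x=north]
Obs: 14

Act: maze.move[dir=north]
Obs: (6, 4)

Act: maze.sense[dir=east]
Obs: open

Act: stack.push[x=east]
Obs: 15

Act: maze.move[dir=east]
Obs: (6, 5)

Act: maze.sense[dir=north]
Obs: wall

Act: stack.pop[]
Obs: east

Act: maze.move[dir=west]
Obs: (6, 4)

Act: maze.sense[dir=north]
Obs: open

Act: stack.push[x=north]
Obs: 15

Act: maze.move[dir=north]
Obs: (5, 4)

Act: maze.sense[dir=north]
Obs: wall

Act: maze.sense[dir=west]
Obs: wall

Act: stack.pop[]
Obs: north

Act: maze.move[dir=south]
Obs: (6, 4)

Act: maze.sense[dir=west]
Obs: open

Act: stack.push[x=west]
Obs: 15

Act: maze.move[dir=west]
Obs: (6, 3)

Act: maze.sense[dir=south]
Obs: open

Act: stack.push[x=south]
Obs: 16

Act: maze.move[dir=south]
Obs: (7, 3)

Act: maze.sense[dir=south]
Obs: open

Act: stack.push[x=south]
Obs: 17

Act: maze.move[dir=south]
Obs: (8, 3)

Act: maze.sense[dir=west]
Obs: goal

Act: maze.move[dir=west]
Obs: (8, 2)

Answer: (8, 2)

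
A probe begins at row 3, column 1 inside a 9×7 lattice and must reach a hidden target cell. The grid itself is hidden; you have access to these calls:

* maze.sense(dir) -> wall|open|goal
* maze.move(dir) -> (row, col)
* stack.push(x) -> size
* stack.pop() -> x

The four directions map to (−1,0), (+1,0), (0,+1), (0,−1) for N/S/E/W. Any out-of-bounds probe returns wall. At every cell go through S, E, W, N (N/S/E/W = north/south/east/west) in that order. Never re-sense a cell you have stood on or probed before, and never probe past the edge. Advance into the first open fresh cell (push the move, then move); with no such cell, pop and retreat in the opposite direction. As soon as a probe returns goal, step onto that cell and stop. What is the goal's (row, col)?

Then maze.sense(dir='south'), and see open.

I call stack.push(x='south'), giving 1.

Calling maze.move(dir='south'), and see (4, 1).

I use maze.sense(dir='south'), — result: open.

I use stack.push(x='south'), : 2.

I try maze.move(dir='south'), yielding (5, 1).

Next I call maze.sense(dir='south'), and see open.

I invoke stack.push(x='south'), giving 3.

Then maze.move(dir='south'), yielding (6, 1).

I call maze.sense(dir='south'), which returns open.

Now I run stack.push(x='south'), and observe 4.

Calling maze.move(dir='south'), and see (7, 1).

Then maze.sense(dir='south'), — result: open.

Using stack.push(x='south'), — result: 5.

I try maze.move(dir='south'), → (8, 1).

I try maze.sense(dir='east'), → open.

Invoking stack.push(x='east'), → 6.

I call maze.move(dir='east'), : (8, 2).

I invoke maze.sense(dir='east'), : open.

I run stack.push(x='east'), yielding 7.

Then maze.move(dir='east'), and see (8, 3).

I invoke maze.sense(dir='east'), : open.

I call stack.push(x='east'), yielding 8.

Next I call maze.move(dir='east'), giving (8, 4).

I try maze.sense(dir='east'), and observe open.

I use stack.push(x='east'), and observe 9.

Invoking maze.move(dir='east'), and observe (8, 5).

I call maze.sense(dir='east'), and observe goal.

I call maze.move(dir='east'), and get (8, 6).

Answer: (8, 6)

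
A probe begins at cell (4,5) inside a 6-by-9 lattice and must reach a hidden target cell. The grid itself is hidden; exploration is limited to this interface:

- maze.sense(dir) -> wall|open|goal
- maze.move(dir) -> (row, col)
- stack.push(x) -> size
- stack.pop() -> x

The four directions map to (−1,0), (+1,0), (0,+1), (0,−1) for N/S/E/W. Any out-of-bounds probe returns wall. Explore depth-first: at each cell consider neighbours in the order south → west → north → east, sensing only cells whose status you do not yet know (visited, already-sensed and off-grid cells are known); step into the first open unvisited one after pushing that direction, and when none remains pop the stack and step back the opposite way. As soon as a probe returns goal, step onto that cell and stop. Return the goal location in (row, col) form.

-- maze.sense(dir='south') -> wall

-- maze.sense(dir='west') -> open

-- stack.push(x='west') -> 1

-- maze.move(dir='west') -> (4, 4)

-- maze.sense(dir='south') -> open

-- stack.push(x='south') -> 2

-- maze.move(dir='south') -> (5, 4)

-- maze.sense(dir='west') -> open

-- stack.push(x='west') -> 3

-- maze.move(dir='west') -> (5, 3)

-- maze.sense(dir='west') -> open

-- stack.push(x='west') -> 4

-- maze.move(dir='west') -> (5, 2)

-- maze.sense(dir='west') -> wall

-- maze.sense(dir='north') -> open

-- stack.push(x='north') -> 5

-- maze.move(dir='north') -> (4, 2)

-- maze.sense(dir='west') -> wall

-- maze.sense(dir='north') -> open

-- stack.push(x='north') -> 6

-- maze.move(dir='north') -> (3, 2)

-- maze.sense(dir='west') -> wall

-- maze.sense(dir='north') -> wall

-- maze.sense(dir='east') -> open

-- stack.push(x='east') -> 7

-- maze.move(dir='east') -> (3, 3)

-- maze.sense(dir='south') -> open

-- stack.push(x='south') -> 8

-- maze.move(dir='south') -> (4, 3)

-- stack.pop() -> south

-- maze.move(dir='north') -> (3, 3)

-- maze.sense(dir='north') -> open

-- stack.push(x='north') -> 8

-- maze.move(dir='north') -> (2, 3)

-- maze.sense(dir='north') -> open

-- stack.push(x='north') -> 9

-- maze.move(dir='north') -> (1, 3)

-- maze.sense(dir='west') -> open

-- stack.push(x='west') -> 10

-- maze.move(dir='west') -> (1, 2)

-- maze.sense(dir='west') -> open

-- stack.push(x='west') -> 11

-- maze.move(dir='west') -> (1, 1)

-- maze.sense(dir='south') -> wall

-- maze.sense(dir='west') -> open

-- stack.push(x='west') -> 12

-- maze.move(dir='west') -> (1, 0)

-- maze.sense(dir='south') -> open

-- stack.push(x='south') -> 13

-- maze.move(dir='south') -> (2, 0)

-- maze.sense(dir='south') -> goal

-- maze.move(dir='south') -> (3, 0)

Answer: (3, 0)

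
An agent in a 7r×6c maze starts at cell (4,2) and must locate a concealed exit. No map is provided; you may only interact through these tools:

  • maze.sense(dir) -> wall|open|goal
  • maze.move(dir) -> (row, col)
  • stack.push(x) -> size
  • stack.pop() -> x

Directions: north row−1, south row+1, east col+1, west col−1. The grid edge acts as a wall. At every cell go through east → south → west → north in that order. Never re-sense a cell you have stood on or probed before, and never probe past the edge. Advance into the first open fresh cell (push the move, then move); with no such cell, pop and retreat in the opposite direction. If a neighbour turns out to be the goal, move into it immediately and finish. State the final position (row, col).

Next I call maze.sense on dir='east', and get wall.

I try maze.sense on dir='south', yielding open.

I run stack.push on x='south', giving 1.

I call maze.move on dir='south', — result: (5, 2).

I use maze.sense on dir='east', and observe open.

Using stack.push on x='east', : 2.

Then maze.move on dir='east', : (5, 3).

Invoking maze.sense on dir='east', → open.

I call stack.push on x='east', and see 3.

Now I run maze.move on dir='east', yielding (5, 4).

Invoking maze.sense on dir='east', which returns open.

I invoke stack.push on x='east', and get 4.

Next I call maze.move on dir='east', giving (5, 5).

Now I run maze.sense on dir='south', and observe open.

I use stack.push on x='south', and get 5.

Calling maze.move on dir='south', yielding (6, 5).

Then maze.sense on dir='west', → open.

Then stack.push on x='west', — result: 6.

I invoke maze.move on dir='west', and observe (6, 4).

I use maze.sense on dir='west', — result: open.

Using stack.push on x='west', and get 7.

I use maze.move on dir='west', and observe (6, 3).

I invoke maze.sense on dir='west', giving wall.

Calling stack.pop(), giving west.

Using maze.move on dir='east', : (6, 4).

Using stack.pop(), which returns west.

Now I run maze.move on dir='east', — result: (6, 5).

Next I call stack.pop, giving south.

I invoke maze.move on dir='north', which returns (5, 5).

I run maze.sense on dir='north', yielding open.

Now I run stack.push on x='north', and observe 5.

Calling maze.move on dir='north', giving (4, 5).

Using maze.sense on dir='west', : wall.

Calling maze.sense on dir='north', which returns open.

Invoking stack.push on x='north', and see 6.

I use maze.move on dir='north', giving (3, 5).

I try maze.sense on dir='west', which returns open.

Using stack.push on x='west', giving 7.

I use maze.move on dir='west', and see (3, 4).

I invoke maze.sense on dir='west', → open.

Invoking stack.push on x='west', and get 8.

Using maze.move on dir='west', — result: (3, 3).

Next I call maze.sense on dir='west', and get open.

I invoke stack.push on x='west', which returns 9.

I try maze.move on dir='west', : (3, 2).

Calling maze.sense on dir='west', : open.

Calling stack.push on x='west', — result: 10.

I invoke maze.move on dir='west', and observe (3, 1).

Invoking maze.sense on dir='south', — result: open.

Using stack.push on x='south', — result: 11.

Then maze.move on dir='south', — result: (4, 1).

Invoking maze.sense on dir='south', : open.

I call stack.push on x='south', : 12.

Invoking maze.move on dir='south', and observe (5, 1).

Invoking maze.sense on dir='south', → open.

Now I run stack.push on x='south', and get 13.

I use maze.move on dir='south', yielding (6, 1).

Using maze.sense on dir='west', → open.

I invoke stack.push on x='west', → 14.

Using maze.move on dir='west', giving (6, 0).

Calling maze.sense on dir='north', yielding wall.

Calling stack.pop(), : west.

I run maze.move on dir='east', → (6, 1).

I run stack.pop(), yielding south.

I invoke maze.move on dir='north', and get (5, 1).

I run stack.pop, giving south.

Now I run maze.move on dir='north', which returns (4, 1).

Next I call maze.sense on dir='west', and get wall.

Next I call stack.pop(), yielding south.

I run maze.move on dir='north', and observe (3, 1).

I run maze.sense on dir='west', and get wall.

Invoking maze.sense on dir='north', which returns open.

Next I call stack.push on x='north', — result: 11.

I invoke maze.move on dir='north', and observe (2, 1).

I use maze.sense on dir='east', → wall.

Next I call maze.sense on dir='west', and get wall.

Next I call maze.sense on dir='north', → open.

I use stack.push on x='north', which returns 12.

Then maze.move on dir='north', : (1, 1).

I call maze.sense on dir='east', → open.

I use stack.push on x='east', : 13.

Using maze.move on dir='east', giving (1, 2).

Now I run maze.sense on dir='east', giving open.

Now I run stack.push on x='east', and get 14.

Using maze.move on dir='east', : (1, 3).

I invoke maze.sense on dir='east', and observe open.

I invoke stack.push on x='east', : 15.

Now I run maze.move on dir='east', and observe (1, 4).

Invoking maze.sense on dir='east', and get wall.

Then maze.sense on dir='south', yielding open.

I try stack.push on x='south', and observe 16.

I run maze.move on dir='south', and get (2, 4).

I run maze.sense on dir='east', — result: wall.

I invoke maze.sense on dir='west', and see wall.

I run stack.pop(), yielding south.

Now I run maze.move on dir='north', yielding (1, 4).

Then maze.sense on dir='north', — result: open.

I use stack.push on x='north', yielding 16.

Next I call maze.move on dir='north', and get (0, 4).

Using maze.sense on dir='east', : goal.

I invoke maze.move on dir='east', : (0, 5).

Answer: (0, 5)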